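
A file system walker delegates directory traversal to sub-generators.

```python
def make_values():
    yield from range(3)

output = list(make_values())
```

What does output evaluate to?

Step 1: yield from delegates to the iterable, yielding each element.
Step 2: Collected values: [0, 1, 2].
Therefore output = [0, 1, 2].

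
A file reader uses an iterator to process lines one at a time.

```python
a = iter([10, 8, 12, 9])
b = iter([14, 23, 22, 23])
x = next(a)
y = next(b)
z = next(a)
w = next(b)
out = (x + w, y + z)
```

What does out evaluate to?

Step 1: a iterates [10, 8, 12, 9], b iterates [14, 23, 22, 23].
Step 2: x = next(a) = 10, y = next(b) = 14.
Step 3: z = next(a) = 8, w = next(b) = 23.
Step 4: out = (10 + 23, 14 + 8) = (33, 22).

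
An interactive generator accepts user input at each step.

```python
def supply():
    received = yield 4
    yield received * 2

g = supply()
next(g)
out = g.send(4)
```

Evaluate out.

Step 1: next(g) advances to first yield, producing 4.
Step 2: send(4) resumes, received = 4.
Step 3: yield received * 2 = 4 * 2 = 8.
Therefore out = 8.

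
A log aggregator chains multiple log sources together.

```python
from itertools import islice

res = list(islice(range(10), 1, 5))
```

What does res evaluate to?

Step 1: islice(range(10), 1, 5) takes elements at indices [1, 5).
Step 2: Elements: [1, 2, 3, 4].
Therefore res = [1, 2, 3, 4].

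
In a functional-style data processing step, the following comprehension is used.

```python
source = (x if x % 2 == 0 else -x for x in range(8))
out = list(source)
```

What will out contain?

Step 1: For each x in range(8), yield x if even, else -x:
  x=0: even, yield 0
  x=1: odd, yield -1
  x=2: even, yield 2
  x=3: odd, yield -3
  x=4: even, yield 4
  x=5: odd, yield -5
  x=6: even, yield 6
  x=7: odd, yield -7
Therefore out = [0, -1, 2, -3, 4, -5, 6, -7].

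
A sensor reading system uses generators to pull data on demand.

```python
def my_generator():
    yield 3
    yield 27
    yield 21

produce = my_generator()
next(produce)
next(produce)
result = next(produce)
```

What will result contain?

Step 1: my_generator() creates a generator.
Step 2: next(produce) yields 3 (consumed and discarded).
Step 3: next(produce) yields 27 (consumed and discarded).
Step 4: next(produce) yields 21, assigned to result.
Therefore result = 21.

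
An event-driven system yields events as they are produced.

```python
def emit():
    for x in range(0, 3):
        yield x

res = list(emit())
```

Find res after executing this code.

Step 1: The generator yields each value from range(0, 3).
Step 2: list() consumes all yields: [0, 1, 2].
Therefore res = [0, 1, 2].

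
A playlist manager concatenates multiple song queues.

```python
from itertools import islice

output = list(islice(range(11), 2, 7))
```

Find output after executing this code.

Step 1: islice(range(11), 2, 7) takes elements at indices [2, 7).
Step 2: Elements: [2, 3, 4, 5, 6].
Therefore output = [2, 3, 4, 5, 6].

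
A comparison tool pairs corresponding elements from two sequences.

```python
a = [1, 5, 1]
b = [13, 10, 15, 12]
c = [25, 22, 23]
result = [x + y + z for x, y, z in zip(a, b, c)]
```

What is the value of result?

Step 1: zip three lists (truncates to shortest, len=3):
  1 + 13 + 25 = 39
  5 + 10 + 22 = 37
  1 + 15 + 23 = 39
Therefore result = [39, 37, 39].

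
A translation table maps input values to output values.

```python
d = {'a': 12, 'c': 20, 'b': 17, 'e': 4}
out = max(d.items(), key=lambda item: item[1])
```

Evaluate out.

Step 1: Find item with maximum value:
  ('a', 12)
  ('c', 20)
  ('b', 17)
  ('e', 4)
Step 2: Maximum value is 20 at key 'c'.
Therefore out = ('c', 20).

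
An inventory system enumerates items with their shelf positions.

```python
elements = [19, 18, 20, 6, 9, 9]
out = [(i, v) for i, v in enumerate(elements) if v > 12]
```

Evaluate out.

Step 1: Filter enumerate([19, 18, 20, 6, 9, 9]) keeping v > 12:
  (0, 19): 19 > 12, included
  (1, 18): 18 > 12, included
  (2, 20): 20 > 12, included
  (3, 6): 6 <= 12, excluded
  (4, 9): 9 <= 12, excluded
  (5, 9): 9 <= 12, excluded
Therefore out = [(0, 19), (1, 18), (2, 20)].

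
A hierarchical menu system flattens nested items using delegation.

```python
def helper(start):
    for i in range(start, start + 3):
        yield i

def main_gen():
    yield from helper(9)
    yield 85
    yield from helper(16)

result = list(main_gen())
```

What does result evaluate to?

Step 1: main_gen() delegates to helper(9):
  yield 9
  yield 10
  yield 11
Step 2: yield 85
Step 3: Delegates to helper(16):
  yield 16
  yield 17
  yield 18
Therefore result = [9, 10, 11, 85, 16, 17, 18].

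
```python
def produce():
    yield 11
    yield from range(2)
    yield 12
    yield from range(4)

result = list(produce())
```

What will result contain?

Step 1: Trace yields in order:
  yield 11
  yield 0
  yield 1
  yield 12
  yield 0
  yield 1
  yield 2
  yield 3
Therefore result = [11, 0, 1, 12, 0, 1, 2, 3].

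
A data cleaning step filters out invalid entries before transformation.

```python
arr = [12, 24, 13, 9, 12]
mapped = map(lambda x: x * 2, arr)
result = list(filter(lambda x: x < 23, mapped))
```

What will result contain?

Step 1: Map x * 2:
  12 -> 24
  24 -> 48
  13 -> 26
  9 -> 18
  12 -> 24
Step 2: Filter for < 23:
  24: removed
  48: removed
  26: removed
  18: kept
  24: removed
Therefore result = [18].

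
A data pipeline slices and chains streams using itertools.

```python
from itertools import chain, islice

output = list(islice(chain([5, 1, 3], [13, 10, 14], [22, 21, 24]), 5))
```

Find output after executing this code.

Step 1: chain([5, 1, 3], [13, 10, 14], [22, 21, 24]) = [5, 1, 3, 13, 10, 14, 22, 21, 24].
Step 2: islice takes first 5 elements: [5, 1, 3, 13, 10].
Therefore output = [5, 1, 3, 13, 10].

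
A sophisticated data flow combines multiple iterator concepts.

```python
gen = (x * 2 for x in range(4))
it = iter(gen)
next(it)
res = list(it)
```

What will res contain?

Step 1: Generator produces [0, 2, 4, 6].
Step 2: next(it) consumes first element (0).
Step 3: list(it) collects remaining: [2, 4, 6].
Therefore res = [2, 4, 6].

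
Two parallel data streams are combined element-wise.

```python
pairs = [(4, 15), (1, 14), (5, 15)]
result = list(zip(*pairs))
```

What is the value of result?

Step 1: zip(*pairs) transposes: unzips [(4, 15), (1, 14), (5, 15)] into separate sequences.
Step 2: First elements: (4, 1, 5), second elements: (15, 14, 15).
Therefore result = [(4, 1, 5), (15, 14, 15)].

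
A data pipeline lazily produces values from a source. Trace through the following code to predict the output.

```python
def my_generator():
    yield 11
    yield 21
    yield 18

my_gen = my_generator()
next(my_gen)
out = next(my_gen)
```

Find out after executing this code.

Step 1: my_generator() creates a generator.
Step 2: next(my_gen) yields 11 (consumed and discarded).
Step 3: next(my_gen) yields 21, assigned to out.
Therefore out = 21.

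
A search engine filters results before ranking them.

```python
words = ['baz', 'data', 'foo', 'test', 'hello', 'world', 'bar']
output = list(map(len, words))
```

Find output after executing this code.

Step 1: Map len() to each word:
  'baz' -> 3
  'data' -> 4
  'foo' -> 3
  'test' -> 4
  'hello' -> 5
  'world' -> 5
  'bar' -> 3
Therefore output = [3, 4, 3, 4, 5, 5, 3].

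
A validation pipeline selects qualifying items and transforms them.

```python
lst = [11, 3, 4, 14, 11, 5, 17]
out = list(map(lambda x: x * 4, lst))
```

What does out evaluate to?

Step 1: Apply lambda x: x * 4 to each element:
  11 -> 44
  3 -> 12
  4 -> 16
  14 -> 56
  11 -> 44
  5 -> 20
  17 -> 68
Therefore out = [44, 12, 16, 56, 44, 20, 68].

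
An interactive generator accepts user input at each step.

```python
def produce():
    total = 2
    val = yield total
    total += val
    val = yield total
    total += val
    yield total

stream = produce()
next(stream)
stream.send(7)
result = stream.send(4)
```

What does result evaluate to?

Step 1: next() -> yield total=2.
Step 2: send(7) -> val=7, total = 2+7 = 9, yield 9.
Step 3: send(4) -> val=4, total = 9+4 = 13, yield 13.
Therefore result = 13.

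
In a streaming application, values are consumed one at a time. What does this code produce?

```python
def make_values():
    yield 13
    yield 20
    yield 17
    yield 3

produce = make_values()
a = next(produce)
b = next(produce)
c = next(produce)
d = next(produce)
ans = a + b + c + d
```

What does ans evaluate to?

Step 1: Create generator and consume all values:
  a = next(produce) = 13
  b = next(produce) = 20
  c = next(produce) = 17
  d = next(produce) = 3
Step 2: ans = 13 + 20 + 17 + 3 = 53.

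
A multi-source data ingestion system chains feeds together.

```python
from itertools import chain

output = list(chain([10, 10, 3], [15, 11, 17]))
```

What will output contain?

Step 1: chain() concatenates iterables: [10, 10, 3] + [15, 11, 17].
Therefore output = [10, 10, 3, 15, 11, 17].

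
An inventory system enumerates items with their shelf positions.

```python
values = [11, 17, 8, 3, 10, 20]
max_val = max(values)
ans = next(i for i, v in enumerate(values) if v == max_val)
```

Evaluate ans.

Step 1: max([11, 17, 8, 3, 10, 20]) = 20.
Step 2: Find first index where value == 20:
  Index 0: 11 != 20
  Index 1: 17 != 20
  Index 2: 8 != 20
  Index 3: 3 != 20
  Index 4: 10 != 20
  Index 5: 20 == 20, found!
Therefore ans = 5.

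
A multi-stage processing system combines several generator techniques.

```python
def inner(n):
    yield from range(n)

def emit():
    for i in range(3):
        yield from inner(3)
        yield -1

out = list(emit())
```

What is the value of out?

Step 1: For each i in range(3):
  i=0: yield from inner(3) -> [0, 1, 2], then yield -1
  i=1: yield from inner(3) -> [0, 1, 2], then yield -1
  i=2: yield from inner(3) -> [0, 1, 2], then yield -1
Therefore out = [0, 1, 2, -1, 0, 1, 2, -1, 0, 1, 2, -1].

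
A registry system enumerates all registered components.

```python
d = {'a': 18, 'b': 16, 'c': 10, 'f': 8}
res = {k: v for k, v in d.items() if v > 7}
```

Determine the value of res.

Step 1: Filter items where value > 7:
  'a': 18 > 7: kept
  'b': 16 > 7: kept
  'c': 10 > 7: kept
  'f': 8 > 7: kept
Therefore res = {'a': 18, 'b': 16, 'c': 10, 'f': 8}.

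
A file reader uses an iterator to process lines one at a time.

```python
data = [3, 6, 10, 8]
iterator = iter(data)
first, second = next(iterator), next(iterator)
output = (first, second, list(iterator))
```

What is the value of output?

Step 1: Create iterator over [3, 6, 10, 8].
Step 2: first = 3, second = 6.
Step 3: Remaining elements: [10, 8].
Therefore output = (3, 6, [10, 8]).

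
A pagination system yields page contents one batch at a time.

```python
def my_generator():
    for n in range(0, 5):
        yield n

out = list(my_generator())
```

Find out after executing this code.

Step 1: The generator yields each value from range(0, 5).
Step 2: list() consumes all yields: [0, 1, 2, 3, 4].
Therefore out = [0, 1, 2, 3, 4].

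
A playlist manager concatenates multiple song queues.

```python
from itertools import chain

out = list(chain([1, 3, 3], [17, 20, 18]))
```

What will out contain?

Step 1: chain() concatenates iterables: [1, 3, 3] + [17, 20, 18].
Therefore out = [1, 3, 3, 17, 20, 18].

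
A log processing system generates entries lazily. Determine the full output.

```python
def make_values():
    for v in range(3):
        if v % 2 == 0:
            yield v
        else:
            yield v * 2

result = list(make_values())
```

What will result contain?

Step 1: For each v in range(3), yield v if even, else v*2:
  v=0 (even): yield 0
  v=1 (odd): yield 1*2 = 2
  v=2 (even): yield 2
Therefore result = [0, 2, 2].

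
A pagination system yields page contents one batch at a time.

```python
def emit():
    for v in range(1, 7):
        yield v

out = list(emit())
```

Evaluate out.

Step 1: The generator yields each value from range(1, 7).
Step 2: list() consumes all yields: [1, 2, 3, 4, 5, 6].
Therefore out = [1, 2, 3, 4, 5, 6].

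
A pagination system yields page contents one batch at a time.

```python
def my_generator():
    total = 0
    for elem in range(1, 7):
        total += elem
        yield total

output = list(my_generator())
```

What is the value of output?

Step 1: Generator accumulates running sum:
  elem=1: total = 1, yield 1
  elem=2: total = 3, yield 3
  elem=3: total = 6, yield 6
  elem=4: total = 10, yield 10
  elem=5: total = 15, yield 15
  elem=6: total = 21, yield 21
Therefore output = [1, 3, 6, 10, 15, 21].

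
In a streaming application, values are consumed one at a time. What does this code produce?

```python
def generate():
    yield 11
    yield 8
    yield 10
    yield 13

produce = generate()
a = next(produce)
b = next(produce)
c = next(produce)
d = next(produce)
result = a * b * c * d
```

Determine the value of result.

Step 1: Create generator and consume all values:
  a = next(produce) = 11
  b = next(produce) = 8
  c = next(produce) = 10
  d = next(produce) = 13
Step 2: result = 11 * 8 * 10 * 13 = 11440.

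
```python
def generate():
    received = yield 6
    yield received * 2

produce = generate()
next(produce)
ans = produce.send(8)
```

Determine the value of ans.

Step 1: next(produce) advances to first yield, producing 6.
Step 2: send(8) resumes, received = 8.
Step 3: yield received * 2 = 8 * 2 = 16.
Therefore ans = 16.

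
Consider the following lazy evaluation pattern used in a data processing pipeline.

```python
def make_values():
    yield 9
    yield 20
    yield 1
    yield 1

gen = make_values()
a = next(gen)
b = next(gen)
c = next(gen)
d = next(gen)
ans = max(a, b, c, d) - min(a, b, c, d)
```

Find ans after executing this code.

Step 1: Create generator and consume all values:
  a = next(gen) = 9
  b = next(gen) = 20
  c = next(gen) = 1
  d = next(gen) = 1
Step 2: max = 20, min = 1, ans = 20 - 1 = 19.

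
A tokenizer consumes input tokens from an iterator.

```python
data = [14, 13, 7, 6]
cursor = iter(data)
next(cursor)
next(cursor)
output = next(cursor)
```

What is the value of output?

Step 1: Create iterator over [14, 13, 7, 6].
Step 2: next() consumes 14.
Step 3: next() consumes 13.
Step 4: next() returns 7.
Therefore output = 7.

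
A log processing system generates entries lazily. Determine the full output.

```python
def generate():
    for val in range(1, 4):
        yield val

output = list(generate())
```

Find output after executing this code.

Step 1: The generator yields each value from range(1, 4).
Step 2: list() consumes all yields: [1, 2, 3].
Therefore output = [1, 2, 3].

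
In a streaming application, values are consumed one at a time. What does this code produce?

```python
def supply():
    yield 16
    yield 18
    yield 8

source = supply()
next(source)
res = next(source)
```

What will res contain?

Step 1: supply() creates a generator.
Step 2: next(source) yields 16 (consumed and discarded).
Step 3: next(source) yields 18, assigned to res.
Therefore res = 18.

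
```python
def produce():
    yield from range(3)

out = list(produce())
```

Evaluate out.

Step 1: yield from delegates to the iterable, yielding each element.
Step 2: Collected values: [0, 1, 2].
Therefore out = [0, 1, 2].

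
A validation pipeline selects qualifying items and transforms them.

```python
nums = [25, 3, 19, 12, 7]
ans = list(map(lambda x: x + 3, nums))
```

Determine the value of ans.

Step 1: Apply lambda x: x + 3 to each element:
  25 -> 28
  3 -> 6
  19 -> 22
  12 -> 15
  7 -> 10
Therefore ans = [28, 6, 22, 15, 10].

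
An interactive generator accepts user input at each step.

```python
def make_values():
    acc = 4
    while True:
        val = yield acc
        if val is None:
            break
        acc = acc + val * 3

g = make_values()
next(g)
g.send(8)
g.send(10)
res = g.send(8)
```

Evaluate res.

Step 1: next() -> yield acc=4.
Step 2: send(8) -> val=8, acc = 4 + 8*3 = 28, yield 28.
Step 3: send(10) -> val=10, acc = 28 + 10*3 = 58, yield 58.
Step 4: send(8) -> val=8, acc = 58 + 8*3 = 82, yield 82.
Therefore res = 82.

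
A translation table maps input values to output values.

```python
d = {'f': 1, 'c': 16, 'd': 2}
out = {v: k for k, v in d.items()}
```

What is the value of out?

Step 1: Invert dict (swap keys and values):
  'f': 1 -> 1: 'f'
  'c': 16 -> 16: 'c'
  'd': 2 -> 2: 'd'
Therefore out = {1: 'f', 16: 'c', 2: 'd'}.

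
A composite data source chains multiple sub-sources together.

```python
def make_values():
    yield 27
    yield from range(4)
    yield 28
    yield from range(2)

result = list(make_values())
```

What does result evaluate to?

Step 1: Trace yields in order:
  yield 27
  yield 0
  yield 1
  yield 2
  yield 3
  yield 28
  yield 0
  yield 1
Therefore result = [27, 0, 1, 2, 3, 28, 0, 1].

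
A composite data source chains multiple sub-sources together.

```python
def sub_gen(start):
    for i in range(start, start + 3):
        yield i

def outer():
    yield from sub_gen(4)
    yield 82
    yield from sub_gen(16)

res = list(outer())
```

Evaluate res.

Step 1: outer() delegates to sub_gen(4):
  yield 4
  yield 5
  yield 6
Step 2: yield 82
Step 3: Delegates to sub_gen(16):
  yield 16
  yield 17
  yield 18
Therefore res = [4, 5, 6, 82, 16, 17, 18].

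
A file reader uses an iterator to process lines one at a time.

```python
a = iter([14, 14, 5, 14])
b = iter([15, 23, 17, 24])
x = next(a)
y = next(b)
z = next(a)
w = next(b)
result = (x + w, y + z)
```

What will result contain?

Step 1: a iterates [14, 14, 5, 14], b iterates [15, 23, 17, 24].
Step 2: x = next(a) = 14, y = next(b) = 15.
Step 3: z = next(a) = 14, w = next(b) = 23.
Step 4: result = (14 + 23, 15 + 14) = (37, 29).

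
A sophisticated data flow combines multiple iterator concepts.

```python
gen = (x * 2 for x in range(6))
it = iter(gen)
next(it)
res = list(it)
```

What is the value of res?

Step 1: Generator produces [0, 2, 4, 6, 8, 10].
Step 2: next(it) consumes first element (0).
Step 3: list(it) collects remaining: [2, 4, 6, 8, 10].
Therefore res = [2, 4, 6, 8, 10].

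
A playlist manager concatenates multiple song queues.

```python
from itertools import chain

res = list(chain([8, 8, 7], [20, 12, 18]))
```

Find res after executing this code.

Step 1: chain() concatenates iterables: [8, 8, 7] + [20, 12, 18].
Therefore res = [8, 8, 7, 20, 12, 18].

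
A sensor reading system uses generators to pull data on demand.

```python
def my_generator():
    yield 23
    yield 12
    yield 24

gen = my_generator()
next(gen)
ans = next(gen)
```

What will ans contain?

Step 1: my_generator() creates a generator.
Step 2: next(gen) yields 23 (consumed and discarded).
Step 3: next(gen) yields 12, assigned to ans.
Therefore ans = 12.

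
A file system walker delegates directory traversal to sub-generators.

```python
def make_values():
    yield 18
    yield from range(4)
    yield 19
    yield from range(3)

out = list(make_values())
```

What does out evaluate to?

Step 1: Trace yields in order:
  yield 18
  yield 0
  yield 1
  yield 2
  yield 3
  yield 19
  yield 0
  yield 1
  yield 2
Therefore out = [18, 0, 1, 2, 3, 19, 0, 1, 2].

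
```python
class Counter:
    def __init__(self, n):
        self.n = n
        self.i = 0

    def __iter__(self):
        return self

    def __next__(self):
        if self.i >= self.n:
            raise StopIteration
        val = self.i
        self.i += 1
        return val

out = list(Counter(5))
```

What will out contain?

Step 1: Counter(5) creates an iterator counting 0 to 4.
Step 2: list() consumes all values: [0, 1, 2, 3, 4].
Therefore out = [0, 1, 2, 3, 4].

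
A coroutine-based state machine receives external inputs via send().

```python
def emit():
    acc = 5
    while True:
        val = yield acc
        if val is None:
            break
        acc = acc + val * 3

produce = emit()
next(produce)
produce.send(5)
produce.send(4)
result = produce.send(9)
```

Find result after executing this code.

Step 1: next() -> yield acc=5.
Step 2: send(5) -> val=5, acc = 5 + 5*3 = 20, yield 20.
Step 3: send(4) -> val=4, acc = 20 + 4*3 = 32, yield 32.
Step 4: send(9) -> val=9, acc = 32 + 9*3 = 59, yield 59.
Therefore result = 59.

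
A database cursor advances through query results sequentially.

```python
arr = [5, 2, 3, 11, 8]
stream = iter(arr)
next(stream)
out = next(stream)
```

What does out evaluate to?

Step 1: Create iterator over [5, 2, 3, 11, 8].
Step 2: next() consumes 5.
Step 3: next() returns 2.
Therefore out = 2.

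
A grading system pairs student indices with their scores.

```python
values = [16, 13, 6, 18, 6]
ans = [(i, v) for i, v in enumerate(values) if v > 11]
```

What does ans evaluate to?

Step 1: Filter enumerate([16, 13, 6, 18, 6]) keeping v > 11:
  (0, 16): 16 > 11, included
  (1, 13): 13 > 11, included
  (2, 6): 6 <= 11, excluded
  (3, 18): 18 > 11, included
  (4, 6): 6 <= 11, excluded
Therefore ans = [(0, 16), (1, 13), (3, 18)].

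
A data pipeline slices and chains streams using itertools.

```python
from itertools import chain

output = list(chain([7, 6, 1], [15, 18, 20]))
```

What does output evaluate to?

Step 1: chain() concatenates iterables: [7, 6, 1] + [15, 18, 20].
Therefore output = [7, 6, 1, 15, 18, 20].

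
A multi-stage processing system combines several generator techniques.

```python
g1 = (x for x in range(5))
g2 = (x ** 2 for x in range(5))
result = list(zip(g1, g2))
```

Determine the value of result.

Step 1: g1 produces [0, 1, 2, 3, 4].
Step 2: g2 produces [0, 1, 4, 9, 16].
Step 3: zip pairs them: [(0, 0), (1, 1), (2, 4), (3, 9), (4, 16)].
Therefore result = [(0, 0), (1, 1), (2, 4), (3, 9), (4, 16)].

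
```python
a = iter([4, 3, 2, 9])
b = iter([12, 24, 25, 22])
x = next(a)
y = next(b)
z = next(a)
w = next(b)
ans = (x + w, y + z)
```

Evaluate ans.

Step 1: a iterates [4, 3, 2, 9], b iterates [12, 24, 25, 22].
Step 2: x = next(a) = 4, y = next(b) = 12.
Step 3: z = next(a) = 3, w = next(b) = 24.
Step 4: ans = (4 + 24, 12 + 3) = (28, 15).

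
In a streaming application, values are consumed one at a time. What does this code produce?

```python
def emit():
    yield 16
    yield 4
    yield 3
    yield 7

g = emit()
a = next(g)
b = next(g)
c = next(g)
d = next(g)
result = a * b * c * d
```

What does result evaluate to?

Step 1: Create generator and consume all values:
  a = next(g) = 16
  b = next(g) = 4
  c = next(g) = 3
  d = next(g) = 7
Step 2: result = 16 * 4 * 3 * 7 = 1344.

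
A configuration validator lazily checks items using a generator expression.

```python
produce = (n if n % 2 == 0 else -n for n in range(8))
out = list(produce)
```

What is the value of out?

Step 1: For each n in range(8), yield n if even, else -n:
  n=0: even, yield 0
  n=1: odd, yield -1
  n=2: even, yield 2
  n=3: odd, yield -3
  n=4: even, yield 4
  n=5: odd, yield -5
  n=6: even, yield 6
  n=7: odd, yield -7
Therefore out = [0, -1, 2, -3, 4, -5, 6, -7].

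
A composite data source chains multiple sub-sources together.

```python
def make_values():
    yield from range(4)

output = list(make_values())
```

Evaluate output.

Step 1: yield from delegates to the iterable, yielding each element.
Step 2: Collected values: [0, 1, 2, 3].
Therefore output = [0, 1, 2, 3].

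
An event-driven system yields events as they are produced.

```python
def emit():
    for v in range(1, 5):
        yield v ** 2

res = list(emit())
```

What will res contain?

Step 1: For each v in range(1, 5), yield v**2:
  v=1: yield 1**2 = 1
  v=2: yield 2**2 = 4
  v=3: yield 3**2 = 9
  v=4: yield 4**2 = 16
Therefore res = [1, 4, 9, 16].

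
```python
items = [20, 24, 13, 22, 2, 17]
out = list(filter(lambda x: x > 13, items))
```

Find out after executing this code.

Step 1: Filter elements > 13:
  20: kept
  24: kept
  13: removed
  22: kept
  2: removed
  17: kept
Therefore out = [20, 24, 22, 17].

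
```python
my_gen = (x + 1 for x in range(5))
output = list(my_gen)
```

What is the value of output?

Step 1: For each x in range(5), compute x+1:
  x=0: 0+1 = 1
  x=1: 1+1 = 2
  x=2: 2+1 = 3
  x=3: 3+1 = 4
  x=4: 4+1 = 5
Therefore output = [1, 2, 3, 4, 5].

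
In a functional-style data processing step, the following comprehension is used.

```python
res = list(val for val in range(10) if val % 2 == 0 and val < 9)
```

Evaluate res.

Step 1: Filter range(10) where val % 2 == 0 and val < 9:
  val=0: both conditions met, included
  val=1: excluded (1 % 2 != 0)
  val=2: both conditions met, included
  val=3: excluded (3 % 2 != 0)
  val=4: both conditions met, included
  val=5: excluded (5 % 2 != 0)
  val=6: both conditions met, included
  val=7: excluded (7 % 2 != 0)
  val=8: both conditions met, included
  val=9: excluded (9 % 2 != 0, 9 >= 9)
Therefore res = [0, 2, 4, 6, 8].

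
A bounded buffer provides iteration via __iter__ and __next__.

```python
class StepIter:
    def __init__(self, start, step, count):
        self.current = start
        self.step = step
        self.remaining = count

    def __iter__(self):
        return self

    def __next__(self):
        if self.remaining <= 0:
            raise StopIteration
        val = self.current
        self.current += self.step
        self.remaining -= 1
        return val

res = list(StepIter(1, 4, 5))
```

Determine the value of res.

Step 1: StepIter starts at 1, increments by 4, for 5 steps:
  Yield 1, then current += 4
  Yield 5, then current += 4
  Yield 9, then current += 4
  Yield 13, then current += 4
  Yield 17, then current += 4
Therefore res = [1, 5, 9, 13, 17].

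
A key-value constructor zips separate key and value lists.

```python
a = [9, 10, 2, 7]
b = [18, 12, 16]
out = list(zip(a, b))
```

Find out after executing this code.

Step 1: zip stops at shortest (len(a)=4, len(b)=3):
  Index 0: (9, 18)
  Index 1: (10, 12)
  Index 2: (2, 16)
Step 2: Last element of a (7) has no pair, dropped.
Therefore out = [(9, 18), (10, 12), (2, 16)].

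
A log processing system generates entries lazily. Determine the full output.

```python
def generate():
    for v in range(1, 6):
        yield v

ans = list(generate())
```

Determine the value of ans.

Step 1: The generator yields each value from range(1, 6).
Step 2: list() consumes all yields: [1, 2, 3, 4, 5].
Therefore ans = [1, 2, 3, 4, 5].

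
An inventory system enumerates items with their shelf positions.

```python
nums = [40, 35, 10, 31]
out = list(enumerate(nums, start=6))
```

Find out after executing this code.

Step 1: enumerate with start=6:
  (6, 40)
  (7, 35)
  (8, 10)
  (9, 31)
Therefore out = [(6, 40), (7, 35), (8, 10), (9, 31)].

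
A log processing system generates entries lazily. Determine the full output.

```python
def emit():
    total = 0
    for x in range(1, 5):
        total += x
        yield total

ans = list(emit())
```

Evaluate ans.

Step 1: Generator accumulates running sum:
  x=1: total = 1, yield 1
  x=2: total = 3, yield 3
  x=3: total = 6, yield 6
  x=4: total = 10, yield 10
Therefore ans = [1, 3, 6, 10].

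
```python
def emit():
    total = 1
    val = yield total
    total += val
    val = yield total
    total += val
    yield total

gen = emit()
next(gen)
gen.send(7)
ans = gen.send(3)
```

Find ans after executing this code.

Step 1: next() -> yield total=1.
Step 2: send(7) -> val=7, total = 1+7 = 8, yield 8.
Step 3: send(3) -> val=3, total = 8+3 = 11, yield 11.
Therefore ans = 11.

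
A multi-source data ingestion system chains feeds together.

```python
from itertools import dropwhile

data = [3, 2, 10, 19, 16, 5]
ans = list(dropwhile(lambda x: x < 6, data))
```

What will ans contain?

Step 1: dropwhile drops elements while < 6:
  3 < 6: dropped
  2 < 6: dropped
  10: kept (dropping stopped)
Step 2: Remaining elements kept regardless of condition.
Therefore ans = [10, 19, 16, 5].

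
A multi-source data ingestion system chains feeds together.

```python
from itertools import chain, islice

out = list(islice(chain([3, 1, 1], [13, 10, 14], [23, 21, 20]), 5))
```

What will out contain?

Step 1: chain([3, 1, 1], [13, 10, 14], [23, 21, 20]) = [3, 1, 1, 13, 10, 14, 23, 21, 20].
Step 2: islice takes first 5 elements: [3, 1, 1, 13, 10].
Therefore out = [3, 1, 1, 13, 10].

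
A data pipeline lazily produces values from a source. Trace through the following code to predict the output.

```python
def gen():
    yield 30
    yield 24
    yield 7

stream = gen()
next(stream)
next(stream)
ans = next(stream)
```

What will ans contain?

Step 1: gen() creates a generator.
Step 2: next(stream) yields 30 (consumed and discarded).
Step 3: next(stream) yields 24 (consumed and discarded).
Step 4: next(stream) yields 7, assigned to ans.
Therefore ans = 7.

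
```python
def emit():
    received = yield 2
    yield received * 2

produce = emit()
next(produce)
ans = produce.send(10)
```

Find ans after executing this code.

Step 1: next(produce) advances to first yield, producing 2.
Step 2: send(10) resumes, received = 10.
Step 3: yield received * 2 = 10 * 2 = 20.
Therefore ans = 20.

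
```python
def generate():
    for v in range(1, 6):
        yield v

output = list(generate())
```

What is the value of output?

Step 1: The generator yields each value from range(1, 6).
Step 2: list() consumes all yields: [1, 2, 3, 4, 5].
Therefore output = [1, 2, 3, 4, 5].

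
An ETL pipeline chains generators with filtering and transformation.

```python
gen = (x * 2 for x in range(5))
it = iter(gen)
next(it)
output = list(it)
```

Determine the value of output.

Step 1: Generator produces [0, 2, 4, 6, 8].
Step 2: next(it) consumes first element (0).
Step 3: list(it) collects remaining: [2, 4, 6, 8].
Therefore output = [2, 4, 6, 8].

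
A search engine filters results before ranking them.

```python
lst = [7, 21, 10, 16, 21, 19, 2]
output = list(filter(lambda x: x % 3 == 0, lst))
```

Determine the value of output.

Step 1: Filter elements divisible by 3:
  7 % 3 = 1: removed
  21 % 3 = 0: kept
  10 % 3 = 1: removed
  16 % 3 = 1: removed
  21 % 3 = 0: kept
  19 % 3 = 1: removed
  2 % 3 = 2: removed
Therefore output = [21, 21].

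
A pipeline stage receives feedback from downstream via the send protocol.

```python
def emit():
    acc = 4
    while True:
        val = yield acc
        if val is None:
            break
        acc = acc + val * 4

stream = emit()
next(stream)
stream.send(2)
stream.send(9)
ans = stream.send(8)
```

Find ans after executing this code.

Step 1: next() -> yield acc=4.
Step 2: send(2) -> val=2, acc = 4 + 2*4 = 12, yield 12.
Step 3: send(9) -> val=9, acc = 12 + 9*4 = 48, yield 48.
Step 4: send(8) -> val=8, acc = 48 + 8*4 = 80, yield 80.
Therefore ans = 80.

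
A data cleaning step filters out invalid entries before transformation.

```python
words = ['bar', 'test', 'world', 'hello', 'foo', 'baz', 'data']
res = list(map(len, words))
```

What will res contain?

Step 1: Map len() to each word:
  'bar' -> 3
  'test' -> 4
  'world' -> 5
  'hello' -> 5
  'foo' -> 3
  'baz' -> 3
  'data' -> 4
Therefore res = [3, 4, 5, 5, 3, 3, 4].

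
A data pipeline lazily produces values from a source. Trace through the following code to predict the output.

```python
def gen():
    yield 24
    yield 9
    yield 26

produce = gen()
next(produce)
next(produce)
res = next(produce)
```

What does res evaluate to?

Step 1: gen() creates a generator.
Step 2: next(produce) yields 24 (consumed and discarded).
Step 3: next(produce) yields 9 (consumed and discarded).
Step 4: next(produce) yields 26, assigned to res.
Therefore res = 26.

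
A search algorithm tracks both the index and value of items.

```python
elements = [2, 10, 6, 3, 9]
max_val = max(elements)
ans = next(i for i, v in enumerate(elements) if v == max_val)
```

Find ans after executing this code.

Step 1: max([2, 10, 6, 3, 9]) = 10.
Step 2: Find first index where value == 10:
  Index 0: 2 != 10
  Index 1: 10 == 10, found!
Therefore ans = 1.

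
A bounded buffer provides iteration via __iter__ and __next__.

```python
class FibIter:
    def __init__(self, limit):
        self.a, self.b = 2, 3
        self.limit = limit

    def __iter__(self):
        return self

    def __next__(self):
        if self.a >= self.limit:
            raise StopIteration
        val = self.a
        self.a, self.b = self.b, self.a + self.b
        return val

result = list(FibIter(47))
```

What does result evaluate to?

Step 1: Fibonacci-like sequence (a=2, b=3) until >= 47:
  Yield 2, then a,b = 3,5
  Yield 3, then a,b = 5,8
  Yield 5, then a,b = 8,13
  Yield 8, then a,b = 13,21
  Yield 13, then a,b = 21,34
  Yield 21, then a,b = 34,55
  Yield 34, then a,b = 55,89
Step 2: 55 >= 47, stop.
Therefore result = [2, 3, 5, 8, 13, 21, 34].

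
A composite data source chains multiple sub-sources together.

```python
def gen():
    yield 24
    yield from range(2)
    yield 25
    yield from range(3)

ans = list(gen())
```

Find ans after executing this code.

Step 1: Trace yields in order:
  yield 24
  yield 0
  yield 1
  yield 25
  yield 0
  yield 1
  yield 2
Therefore ans = [24, 0, 1, 25, 0, 1, 2].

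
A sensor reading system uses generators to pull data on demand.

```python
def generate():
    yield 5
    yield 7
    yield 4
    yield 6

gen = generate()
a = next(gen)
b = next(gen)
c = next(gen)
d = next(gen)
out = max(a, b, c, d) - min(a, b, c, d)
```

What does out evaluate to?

Step 1: Create generator and consume all values:
  a = next(gen) = 5
  b = next(gen) = 7
  c = next(gen) = 4
  d = next(gen) = 6
Step 2: max = 7, min = 4, out = 7 - 4 = 3.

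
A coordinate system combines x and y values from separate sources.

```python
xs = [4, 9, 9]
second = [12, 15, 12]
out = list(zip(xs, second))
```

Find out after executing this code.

Step 1: zip pairs elements at same index:
  Index 0: (4, 12)
  Index 1: (9, 15)
  Index 2: (9, 12)
Therefore out = [(4, 12), (9, 15), (9, 12)].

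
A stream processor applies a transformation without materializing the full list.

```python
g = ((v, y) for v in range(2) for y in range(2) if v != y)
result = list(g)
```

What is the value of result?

Step 1: Nested generator over range(2) x range(2) where v != y:
  (0, 0): excluded (v == y)
  (0, 1): included
  (1, 0): included
  (1, 1): excluded (v == y)
Therefore result = [(0, 1), (1, 0)].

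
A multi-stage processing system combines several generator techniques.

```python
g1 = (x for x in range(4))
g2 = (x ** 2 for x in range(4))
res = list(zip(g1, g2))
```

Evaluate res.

Step 1: g1 produces [0, 1, 2, 3].
Step 2: g2 produces [0, 1, 4, 9].
Step 3: zip pairs them: [(0, 0), (1, 1), (2, 4), (3, 9)].
Therefore res = [(0, 0), (1, 1), (2, 4), (3, 9)].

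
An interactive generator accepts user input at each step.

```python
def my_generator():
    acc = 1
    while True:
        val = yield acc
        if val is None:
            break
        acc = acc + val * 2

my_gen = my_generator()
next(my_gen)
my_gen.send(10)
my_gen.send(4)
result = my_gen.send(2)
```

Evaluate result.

Step 1: next() -> yield acc=1.
Step 2: send(10) -> val=10, acc = 1 + 10*2 = 21, yield 21.
Step 3: send(4) -> val=4, acc = 21 + 4*2 = 29, yield 29.
Step 4: send(2) -> val=2, acc = 29 + 2*2 = 33, yield 33.
Therefore result = 33.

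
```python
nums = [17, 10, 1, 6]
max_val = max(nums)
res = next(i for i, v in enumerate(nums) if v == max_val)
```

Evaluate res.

Step 1: max([17, 10, 1, 6]) = 17.
Step 2: Find first index where value == 17:
  Index 0: 17 == 17, found!
Therefore res = 0.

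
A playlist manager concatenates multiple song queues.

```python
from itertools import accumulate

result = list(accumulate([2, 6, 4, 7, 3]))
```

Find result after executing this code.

Step 1: accumulate computes running sums:
  + 2 = 2
  + 6 = 8
  + 4 = 12
  + 7 = 19
  + 3 = 22
Therefore result = [2, 8, 12, 19, 22].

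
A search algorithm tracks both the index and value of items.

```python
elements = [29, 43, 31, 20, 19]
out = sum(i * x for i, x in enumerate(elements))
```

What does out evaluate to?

Step 1: Compute i * x for each (i, x) in enumerate([29, 43, 31, 20, 19]):
  i=0, x=29: 0*29 = 0
  i=1, x=43: 1*43 = 43
  i=2, x=31: 2*31 = 62
  i=3, x=20: 3*20 = 60
  i=4, x=19: 4*19 = 76
Step 2: sum = 0 + 43 + 62 + 60 + 76 = 241.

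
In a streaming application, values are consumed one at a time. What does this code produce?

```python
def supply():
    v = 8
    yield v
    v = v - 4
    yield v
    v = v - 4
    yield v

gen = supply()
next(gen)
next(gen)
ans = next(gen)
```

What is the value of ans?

Step 1: Trace through generator execution:
  Yield 1: v starts at 8, yield 8
  Yield 2: v = 8 - 4 = 4, yield 4
  Yield 3: v = 4 - 4 = 0, yield 0
Step 2: First next() gets 8, second next() gets the second value, third next() yields 0.
Therefore ans = 0.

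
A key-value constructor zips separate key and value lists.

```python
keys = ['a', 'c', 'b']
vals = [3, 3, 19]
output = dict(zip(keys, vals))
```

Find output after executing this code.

Step 1: zip pairs keys with values:
  'a' -> 3
  'c' -> 3
  'b' -> 19
Therefore output = {'a': 3, 'c': 3, 'b': 19}.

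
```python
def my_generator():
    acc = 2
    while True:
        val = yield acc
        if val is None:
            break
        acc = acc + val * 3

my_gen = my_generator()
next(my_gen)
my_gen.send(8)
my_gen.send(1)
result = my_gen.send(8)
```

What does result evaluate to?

Step 1: next() -> yield acc=2.
Step 2: send(8) -> val=8, acc = 2 + 8*3 = 26, yield 26.
Step 3: send(1) -> val=1, acc = 26 + 1*3 = 29, yield 29.
Step 4: send(8) -> val=8, acc = 29 + 8*3 = 53, yield 53.
Therefore result = 53.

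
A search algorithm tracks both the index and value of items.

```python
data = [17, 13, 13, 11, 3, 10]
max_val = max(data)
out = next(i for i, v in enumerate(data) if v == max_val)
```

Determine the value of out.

Step 1: max([17, 13, 13, 11, 3, 10]) = 17.
Step 2: Find first index where value == 17:
  Index 0: 17 == 17, found!
Therefore out = 0.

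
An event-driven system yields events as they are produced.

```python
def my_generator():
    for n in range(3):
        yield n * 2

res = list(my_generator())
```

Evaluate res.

Step 1: For each n in range(3), yield n * 2:
  n=0: yield 0 * 2 = 0
  n=1: yield 1 * 2 = 2
  n=2: yield 2 * 2 = 4
Therefore res = [0, 2, 4].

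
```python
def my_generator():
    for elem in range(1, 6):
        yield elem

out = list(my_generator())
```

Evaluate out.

Step 1: The generator yields each value from range(1, 6).
Step 2: list() consumes all yields: [1, 2, 3, 4, 5].
Therefore out = [1, 2, 3, 4, 5].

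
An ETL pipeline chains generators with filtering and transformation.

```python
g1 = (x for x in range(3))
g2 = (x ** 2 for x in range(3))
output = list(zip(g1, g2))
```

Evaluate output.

Step 1: g1 produces [0, 1, 2].
Step 2: g2 produces [0, 1, 4].
Step 3: zip pairs them: [(0, 0), (1, 1), (2, 4)].
Therefore output = [(0, 0), (1, 1), (2, 4)].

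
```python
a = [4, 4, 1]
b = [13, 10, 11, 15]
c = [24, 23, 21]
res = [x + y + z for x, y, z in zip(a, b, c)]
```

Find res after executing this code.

Step 1: zip three lists (truncates to shortest, len=3):
  4 + 13 + 24 = 41
  4 + 10 + 23 = 37
  1 + 11 + 21 = 33
Therefore res = [41, 37, 33].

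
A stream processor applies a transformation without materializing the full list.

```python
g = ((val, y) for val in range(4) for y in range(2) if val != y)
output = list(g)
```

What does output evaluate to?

Step 1: Nested generator over range(4) x range(2) where val != y:
  (0, 0): excluded (val == y)
  (0, 1): included
  (1, 0): included
  (1, 1): excluded (val == y)
  (2, 0): included
  (2, 1): included
  (3, 0): included
  (3, 1): included
Therefore output = [(0, 1), (1, 0), (2, 0), (2, 1), (3, 0), (3, 1)].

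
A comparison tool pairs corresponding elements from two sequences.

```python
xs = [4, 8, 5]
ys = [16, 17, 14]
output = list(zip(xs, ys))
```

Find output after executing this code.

Step 1: zip pairs elements at same index:
  Index 0: (4, 16)
  Index 1: (8, 17)
  Index 2: (5, 14)
Therefore output = [(4, 16), (8, 17), (5, 14)].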